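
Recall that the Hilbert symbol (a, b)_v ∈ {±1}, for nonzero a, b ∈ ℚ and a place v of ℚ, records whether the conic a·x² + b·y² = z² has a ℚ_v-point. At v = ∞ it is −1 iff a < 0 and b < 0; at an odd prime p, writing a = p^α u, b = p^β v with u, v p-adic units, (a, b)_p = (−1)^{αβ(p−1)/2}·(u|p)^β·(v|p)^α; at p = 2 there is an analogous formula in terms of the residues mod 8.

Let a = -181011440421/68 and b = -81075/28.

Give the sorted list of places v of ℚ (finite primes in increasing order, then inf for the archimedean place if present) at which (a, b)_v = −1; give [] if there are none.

[2, 3, 7, 17, 41, inf]

Mod squares: a ≡ -15822597, b ≡ -22701. Check v ∈ {∞, 2, 3, 5, 7, 17, 23, 41, 47}.
v=41: a=41^1·(≡36), b=41^0·(≡14) mod 41; (36|41)=+1, (14|41)=-1; (−1)^{1·0·20}·(+1)^0·(-1)^1 = -1.
v=7: a=7^5·(≡3), b=7^-1·(≡5) mod 7; (3|7)=-1, (5|7)=-1; (−1)^{5·-1·3}·(-1)^-1·(-1)^5 = -1.
v=2: v_2(a)=-2, v_2(b)=-2; units ≡ 3, 3 (mod 8); ε·ε+αω+βω = 1·1+-2·1+-2·1 ≡ 1  ⇒  (a,b)_2 = -1.
v=17: a=17^-1·(≡15), b=17^0·(≡6) mod 17; (15|17)=+1, (6|17)=-1; (−1)^{-1·0·8}·(+1)^0·(-1)^-1 = -1.
v=47: a=47^1·(≡15), b=47^1·(≡24) mod 47; (15|47)=-1, (24|47)=+1; (−1)^{1·1·23}·(-1)^1·(+1)^1 = +1.
v=∞: -15822597 < 0 and -22701 < 0  ⇒  (a,b)_∞ = -1.
v=3: a=3^5·(≡2), b=3^1·(≡2) mod 3; (2|3)=-1, (2|3)=-1; (−1)^{5·1·1}·(-1)^1·(-1)^5 = -1.
v=5: a=5^0·(≡3), b=5^2·(≡4) mod 5; (3|5)=-1, (4|5)=+1; (−1)^{0·2·2}·(-1)^2·(+1)^0 = +1.
v=23: a=23^1·(≡22), b=23^1·(≡8) mod 23; (22|23)=-1, (8|23)=+1; (−1)^{1·1·11}·(-1)^1·(+1)^1 = +1.
|Ram(-15822597, -22701)| = 6, even; anisotropic at {2, 3, 7, 17, 41, ∞}.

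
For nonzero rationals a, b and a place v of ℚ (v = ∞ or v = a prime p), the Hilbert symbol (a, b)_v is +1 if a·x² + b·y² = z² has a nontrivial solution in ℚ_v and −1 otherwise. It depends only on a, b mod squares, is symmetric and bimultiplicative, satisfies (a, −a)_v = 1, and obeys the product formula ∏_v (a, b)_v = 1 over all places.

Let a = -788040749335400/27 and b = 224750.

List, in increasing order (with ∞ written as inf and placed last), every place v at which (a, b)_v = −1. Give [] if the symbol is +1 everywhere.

[3, 5, 17, 29]

Mod squares: a ≡ -34782, b ≡ 8990. Check v ∈ {∞, 2, 3, 5, 11, 17, 29, 31}.
v=3: a=3^-3·(≡1), b=3^0·(≡2) mod 3; (1|3)=+1, (2|3)=-1; (−1)^{-3·0·1}·(+1)^0·(-1)^-3 = -1.
v=11: a=11^1·(≡7), b=11^0·(≡9) mod 11; (7|11)=-1, (9|11)=+1; (−1)^{1·0·5}·(-1)^0·(+1)^1 = +1.
v=17: a=17^1·(≡6), b=17^0·(≡10) mod 17; (6|17)=-1, (10|17)=-1; (−1)^{1·0·8}·(-1)^0·(-1)^1 = -1.
v=5: a=5^2·(≡2), b=5^3·(≡3) mod 5; (2|5)=-1, (3|5)=-1; (−1)^{2·3·2}·(-1)^3·(-1)^2 = -1.
v=∞: -34782 < 0 and 8990 > 0  ⇒  (a,b)_∞ = +1.
v=2: v_2(a)=3, v_2(b)=1; units ≡ 1, 7 (mod 8); ε·ε+αω+βω = 0·1+3·0+1·0 ≡ 0  ⇒  (a,b)_2 = +1.
v=31: a=31^3·(≡25), b=31^1·(≡27) mod 31; (25|31)=+1, (27|31)=-1; (−1)^{3·1·15}·(+1)^1·(-1)^3 = +1.
v=29: a=29^4·(≡18), b=29^1·(≡7) mod 29; (18|29)=-1, (7|29)=+1; (−1)^{4·1·14}·(-1)^1·(+1)^4 = -1.
|Ram(-34782, 8990)| = 4, even; anisotropic at {3, 5, 17, 29}.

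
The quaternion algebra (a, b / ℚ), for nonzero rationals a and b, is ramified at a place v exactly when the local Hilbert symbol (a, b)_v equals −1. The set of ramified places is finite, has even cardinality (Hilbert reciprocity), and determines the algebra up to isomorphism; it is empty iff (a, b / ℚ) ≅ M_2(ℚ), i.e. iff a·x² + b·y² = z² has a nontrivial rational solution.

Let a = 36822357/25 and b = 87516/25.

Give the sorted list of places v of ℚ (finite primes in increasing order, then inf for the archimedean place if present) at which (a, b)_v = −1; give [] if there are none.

[11, 13]

Mod squares: a ≡ 13, b ≡ 2431. Check v ∈ {∞, 2, 3, 5, 11, 13, 17}.
v=3: a=3^4·(≡1), b=3^2·(≡1) mod 3; (1|3)=+1, (1|3)=+1; (−1)^{4·2·1}·(+1)^2·(+1)^4 = +1.
v=2: v_2(a)=0, v_2(b)=2; units ≡ 5, 7 (mod 8); ε·ε+αω+βω = 0·1+0·0+2·1 ≡ 0  ⇒  (a,b)_2 = +1.
v=11: a=11^2·(≡8), b=11^1·(≡1) mod 11; (8|11)=-1, (1|11)=+1; (−1)^{2·1·5}·(-1)^1·(+1)^2 = -1.
v=5: a=5^-2·(≡2), b=5^-2·(≡1) mod 5; (2|5)=-1, (1|5)=+1; (−1)^{-2·-2·2}·(-1)^-2·(+1)^-2 = +1.
v=13: a=13^1·(≡3), b=13^1·(≡2) mod 13; (3|13)=+1, (2|13)=-1; (−1)^{1·1·6}·(+1)^1·(-1)^1 = -1.
v=∞: 13 > 0 and 2431 > 0  ⇒  (a,b)_∞ = +1.
v=17: a=17^2·(≡4), b=17^1·(≡6) mod 17; (4|17)=+1, (6|17)=-1; (−1)^{2·1·8}·(+1)^1·(-1)^2 = +1.
(13, 2431 / ℚ) ramifies at {11, 13}: a division algebra.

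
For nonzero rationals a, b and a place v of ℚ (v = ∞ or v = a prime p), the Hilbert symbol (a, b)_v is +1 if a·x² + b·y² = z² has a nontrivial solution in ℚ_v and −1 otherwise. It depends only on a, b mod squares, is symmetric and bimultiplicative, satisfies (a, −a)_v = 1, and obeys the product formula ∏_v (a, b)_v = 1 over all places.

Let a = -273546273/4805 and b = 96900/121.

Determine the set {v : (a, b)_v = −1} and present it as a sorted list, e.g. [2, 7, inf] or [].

Mod squares: a ≡ -1365, b ≡ 969. Check v ∈ {∞, 2, 3, 5, 7, 11, 13, 17, 19, 31}.
v=13: a=13^3·(≡12), b=13^0·(≡6) mod 13; (12|13)=+1, (6|13)=-1; (−1)^{3·0·6}·(+1)^0·(-1)^3 = -1.
v=∞: -1365 < 0 and 969 > 0  ⇒  (a,b)_∞ = +1.
v=5: a=5^-1·(≡2), b=5^2·(≡1) mod 5; (2|5)=-1, (1|5)=+1; (−1)^{-1·2·2}·(-1)^2·(+1)^-1 = +1.
v=31: a=31^-2·(≡29), b=31^0·(≡2) mod 31; (29|31)=-1, (2|31)=+1; (−1)^{-2·0·15}·(-1)^0·(+1)^-2 = +1.
v=11: a=11^2·(≡2), b=11^-2·(≡1) mod 11; (2|11)=-1, (1|11)=+1; (−1)^{2·-2·5}·(-1)^-2·(+1)^2 = +1.
v=2: v_2(a)=0, v_2(b)=2; units ≡ 3, 1 (mod 8); ε·ε+αω+βω = 1·0+0·0+2·1 ≡ 0  ⇒  (a,b)_2 = +1.
v=19: a=19^0·(≡12), b=19^1·(≡12) mod 19; (12|19)=-1, (12|19)=-1; (−1)^{0·1·9}·(-1)^1·(-1)^0 = -1.
v=3: a=3^1·(≡1), b=3^1·(≡2) mod 3; (1|3)=+1, (2|3)=-1; (−1)^{1·1·1}·(+1)^1·(-1)^1 = +1.
v=17: a=17^0·(≡12), b=17^1·(≡11) mod 17; (12|17)=-1, (11|17)=-1; (−1)^{0·1·8}·(-1)^1·(-1)^0 = -1.
v=7: a=7^3·(≡2), b=7^0·(≡3) mod 7; (2|7)=+1, (3|7)=-1; (−1)^{3·0·3}·(+1)^0·(-1)^3 = -1.
Ram(-1365, 969) = {7, 13, 17, 19}; no ℚ_7-point on the conic.

[7, 13, 17, 19]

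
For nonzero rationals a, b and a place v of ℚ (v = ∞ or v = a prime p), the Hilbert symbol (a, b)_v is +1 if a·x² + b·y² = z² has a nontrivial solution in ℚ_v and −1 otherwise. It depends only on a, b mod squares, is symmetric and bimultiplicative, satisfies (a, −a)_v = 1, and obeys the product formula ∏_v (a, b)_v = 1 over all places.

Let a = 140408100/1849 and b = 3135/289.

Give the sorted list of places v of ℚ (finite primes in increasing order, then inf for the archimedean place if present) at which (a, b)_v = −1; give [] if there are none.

[3, 7, 11, 17, 19, 23]

Mod squares: a ≡ 156009, b ≡ 3135. Check v ∈ {∞, 2, 3, 5, 7, 11, 17, 19, 23, 43}.
v=7: a=7^1·(≡3), b=7^0·(≡3) mod 7; (3|7)=-1, (3|7)=-1; (−1)^{1·0·3}·(-1)^0·(-1)^1 = -1.
v=3: a=3^3·(≡1), b=3^1·(≡1) mod 3; (1|3)=+1, (1|3)=+1; (−1)^{3·1·1}·(+1)^1·(+1)^3 = -1.
v=17: a=17^1·(≡12), b=17^-2·(≡7) mod 17; (12|17)=-1, (7|17)=-1; (−1)^{1·-2·8}·(-1)^-2·(-1)^1 = -1.
v=2: v_2(a)=2, v_2(b)=0; units ≡ 1, 7 (mod 8); ε·ε+αω+βω = 0·1+2·0+0·0 ≡ 0  ⇒  (a,b)_2 = +1.
v=19: a=19^1·(≡13), b=19^1·(≡8) mod 19; (13|19)=-1, (8|19)=-1; (−1)^{1·1·9}·(-1)^1·(-1)^1 = -1.
v=43: a=43^-2·(≡28), b=43^0·(≡29) mod 43; (28|43)=-1, (29|43)=-1; (−1)^{-2·0·21}·(-1)^0·(-1)^-2 = +1.
v=11: a=11^0·(≡8), b=11^1·(≡7) mod 11; (8|11)=-1, (7|11)=-1; (−1)^{0·1·5}·(-1)^1·(-1)^0 = -1.
v=∞: 156009 > 0 and 3135 > 0  ⇒  (a,b)_∞ = +1.
v=23: a=23^1·(≡7), b=23^0·(≡20) mod 23; (7|23)=-1, (20|23)=-1; (−1)^{1·0·11}·(-1)^0·(-1)^1 = -1.
v=5: a=5^2·(≡1), b=5^1·(≡3) mod 5; (1|5)=+1, (3|5)=-1; (−1)^{2·1·2}·(+1)^1·(-1)^2 = +1.
Ram(156009, 3135) = {3, 7, 11, 17, 19, 23}; no ℚ_3-point on the conic.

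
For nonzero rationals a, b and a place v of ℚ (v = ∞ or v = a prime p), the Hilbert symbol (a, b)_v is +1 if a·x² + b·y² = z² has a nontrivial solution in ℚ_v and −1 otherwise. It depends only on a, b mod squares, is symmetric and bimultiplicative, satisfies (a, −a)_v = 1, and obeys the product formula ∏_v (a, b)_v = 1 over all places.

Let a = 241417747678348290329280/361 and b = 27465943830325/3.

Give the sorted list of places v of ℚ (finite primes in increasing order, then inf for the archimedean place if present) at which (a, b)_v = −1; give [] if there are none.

Mod squares: a ≡ 595, b ≡ 1923519. Check v ∈ {∞, 2, 3, 5, 7, 11, 13, 17, 19, 31, 37, 43}.
v=43: a=43^2·(≡11), b=43^1·(≡31) mod 43; (11|43)=+1, (31|43)=+1; (−1)^{2·1·21}·(+1)^1·(+1)^2 = +1.
v=7: a=7^3·(≡2), b=7^2·(≡3) mod 7; (2|7)=+1, (3|7)=-1; (−1)^{3·2·3}·(+1)^2·(-1)^3 = -1.
v=∞: 595 > 0 and 1923519 > 0  ⇒  (a,b)_∞ = +1.
v=31: a=31^2·(≡21), b=31^1·(≡1) mod 31; (21|31)=-1, (1|31)=+1; (−1)^{2·1·15}·(-1)^1·(+1)^2 = -1.
v=37: a=37^2·(≡11), b=37^1·(≡20) mod 37; (11|37)=+1, (20|37)=-1; (−1)^{2·1·18}·(+1)^1·(-1)^2 = +1.
v=2: v_2(a)=6, v_2(b)=0; units ≡ 3, 7 (mod 8); ε·ε+αω+βω = 1·1+6·0+0·1 ≡ 1  ⇒  (a,b)_2 = -1.
v=13: a=13^2·(≡12), b=13^1·(≡1) mod 13; (12|13)=+1, (1|13)=+1; (−1)^{2·1·6}·(+1)^1·(+1)^2 = +1.
v=5: a=5^1·(≡1), b=5^2·(≡1) mod 5; (1|5)=+1, (1|5)=+1; (−1)^{1·2·2}·(+1)^2·(+1)^1 = +1.
v=3: a=3^2·(≡1), b=3^-1·(≡1) mod 3; (1|3)=+1, (1|3)=+1; (−1)^{2·-1·1}·(+1)^-1·(+1)^2 = +1.
v=11: a=11^2·(≡9), b=11^2·(≡9) mod 11; (9|11)=+1, (9|11)=+1; (−1)^{2·2·5}·(+1)^2·(+1)^2 = +1.
v=19: a=19^-2·(≡11), b=19^0·(≡11) mod 19; (11|19)=+1, (11|19)=+1; (−1)^{-2·0·9}·(+1)^0·(+1)^-2 = +1.
v=17: a=17^3·(≡2), b=17^2·(≡12) mod 17; (2|17)=+1, (12|17)=-1; (−1)^{3·2·8}·(+1)^2·(-1)^3 = -1.
|Ram(595, 1923519)| = 4, even; anisotropic at {2, 7, 17, 31}.

[2, 7, 17, 31]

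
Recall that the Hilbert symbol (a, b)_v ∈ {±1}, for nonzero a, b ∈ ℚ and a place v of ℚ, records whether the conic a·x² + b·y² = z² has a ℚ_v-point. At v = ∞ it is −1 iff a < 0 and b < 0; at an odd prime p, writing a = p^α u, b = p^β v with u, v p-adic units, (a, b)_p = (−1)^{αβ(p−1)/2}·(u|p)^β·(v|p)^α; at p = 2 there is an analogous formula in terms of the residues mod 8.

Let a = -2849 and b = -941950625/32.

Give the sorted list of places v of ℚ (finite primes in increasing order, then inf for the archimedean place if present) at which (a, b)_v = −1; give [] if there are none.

(a, b) ≡ (-2849, -5698) mod (ℚ^×)²; places V = {2, 5, 7, 11, 23, 37, ∞}.
(a,b)_5: α=0, u≡1; β=4, v≡2 (mod 5); (1|5)=+1, (2|5)=-1; sign (−1)^0·+1^4·-1^0 = +1.
(a,b)_7: α=1, u≡6; β=1, v≡5 (mod 7); (6|7)=-1, (5|7)=-1; sign (−1)^1·-1^1·-1^1 = -1.
(a,b)_2: α=0, β=-5; u≡7, v≡7 (mod 8); ε(u)ε(v)=1·1, αω(v)=0·0, βω(u)=-5·0; sum ≡ 1  ⇒  -1.
(a,b)_37: α=1, u≡34; β=1, v≡18 (mod 37); (34|37)=+1, (18|37)=-1; sign (−1)^0·+1^1·-1^1 = -1.
(a,b)_11: α=1, u≡5; β=1, v≡10 (mod 11); (5|11)=+1, (10|11)=-1; sign (−1)^1·+1^1·-1^1 = +1.
(a,b)_23: α=0, u≡3; β=2, v≡9 (mod 23); (3|23)=+1, (9|23)=+1; sign (−1)^0·+1^2·+1^0 = +1.
(a,b)_∞: sgn(-2849)=−, sgn(-5698)=−, so -1.
Ram(-2849, -5698) = {2, 7, 37, ∞}; no ℚ_2-point on the conic.

[2, 7, 37, inf]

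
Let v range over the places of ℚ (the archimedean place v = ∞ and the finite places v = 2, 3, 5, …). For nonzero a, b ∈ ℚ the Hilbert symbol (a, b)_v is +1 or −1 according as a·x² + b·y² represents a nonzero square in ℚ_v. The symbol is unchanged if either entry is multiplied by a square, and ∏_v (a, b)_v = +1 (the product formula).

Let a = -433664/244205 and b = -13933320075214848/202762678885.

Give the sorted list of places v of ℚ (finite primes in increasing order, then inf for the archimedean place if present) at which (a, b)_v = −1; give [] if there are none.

[2, 3, 7, inf]

Mod squares: a ≡ -70, b ≡ -3570. Check v ∈ {∞, 2, 3, 5, 7, 11, 13, 17}.
v=5: a=5^-1·(≡1), b=5^-1·(≡1) mod 5; (1|5)=+1, (1|5)=+1; (−1)^{-1·-1·2}·(+1)^-1·(+1)^-1 = +1.
v=3: a=3^0·(≡2), b=3^3·(≡1) mod 3; (2|3)=-1, (1|3)=+1; (−1)^{0·3·1}·(-1)^3·(+1)^0 = -1.
v=∞: -70 < 0 and -3570 < 0  ⇒  (a,b)_∞ = -1.
v=13: a=13^-2·(≡8), b=13^-4·(≡11) mod 13; (8|13)=-1, (11|13)=-1; (−1)^{-2·-4·6}·(-1)^-4·(-1)^-2 = +1.
v=11: a=11^2·(≡7), b=11^4·(≡4) mod 11; (7|11)=-1, (4|11)=+1; (−1)^{2·4·5}·(-1)^4·(+1)^2 = +1.
v=7: a=7^1·(≡4), b=7^5·(≡1) mod 7; (4|7)=+1, (1|7)=+1; (−1)^{1·5·3}·(+1)^5·(+1)^1 = -1.
v=2: v_2(a)=9, v_2(b)=21; units ≡ 5, 7 (mod 8); ε·ε+αω+βω = 0·1+9·0+21·1 ≡ 1  ⇒  (a,b)_2 = -1.
v=17: a=17^-2·(≡9), b=17^-5·(≡6) mod 17; (9|17)=+1, (6|17)=-1; (−1)^{-2·-5·8}·(+1)^-5·(-1)^-2 = +1.
(-70, -3570 / ℚ) ramifies at {2, 3, 7, ∞}: a division algebra.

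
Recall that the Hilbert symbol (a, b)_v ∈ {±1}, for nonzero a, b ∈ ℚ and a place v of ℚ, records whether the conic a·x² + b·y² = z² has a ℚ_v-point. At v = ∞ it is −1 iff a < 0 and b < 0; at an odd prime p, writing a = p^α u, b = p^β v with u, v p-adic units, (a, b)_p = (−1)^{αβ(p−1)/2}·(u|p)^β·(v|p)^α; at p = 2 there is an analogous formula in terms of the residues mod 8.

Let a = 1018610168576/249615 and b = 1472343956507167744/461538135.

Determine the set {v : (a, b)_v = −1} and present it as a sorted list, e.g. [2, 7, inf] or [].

Mod squares: a ≡ 165, b ≡ 1365. Check v ∈ {∞, 2, 3, 5, 7, 11, 13, 19, 43}.
v=19: a=19^2·(≡12), b=19^4·(≡9) mod 19; (12|19)=-1, (9|19)=+1; (−1)^{2·4·9}·(-1)^4·(+1)^2 = +1.
v=11: a=11^3·(≡4), b=11^4·(≡3) mod 11; (4|11)=+1, (3|11)=+1; (−1)^{3·4·5}·(+1)^4·(+1)^3 = +1.
v=5: a=5^-1·(≡2), b=5^-1·(≡2) mod 5; (2|5)=-1, (2|5)=-1; (−1)^{-1·-1·2}·(-1)^-1·(-1)^-1 = +1.
v=∞: 165 > 0 and 1365 > 0  ⇒  (a,b)_∞ = +1.
v=13: a=13^2·(≡1), b=13^3·(≡4) mod 13; (1|13)=+1, (4|13)=+1; (−1)^{2·3·6}·(+1)^3·(+1)^2 = +1.
v=43: a=43^-2·(≡11), b=43^-4·(≡32) mod 43; (11|43)=+1, (32|43)=-1; (−1)^{-2·-4·21}·(+1)^-4·(-1)^-2 = +1.
v=3: a=3^-3·(≡1), b=3^-3·(≡2) mod 3; (1|3)=+1, (2|3)=-1; (−1)^{-3·-3·1}·(+1)^-3·(-1)^-3 = +1.
v=2: v_2(a)=8, v_2(b)=10; units ≡ 5, 5 (mod 8); ε·ε+αω+βω = 0·0+8·1+10·1 ≡ 0  ⇒  (a,b)_2 = +1.
v=7: a=7^2·(≡1), b=7^3·(≡6) mod 7; (1|7)=+1, (6|7)=-1; (−1)^{2·3·3}·(+1)^3·(-1)^2 = +1.
Every local symbol is +1, so the conic 165·x² + 1365·y² = z² has ℚ_v-points for all v and hence a ℚ-point; (a, b / ℚ) ≅ M_2(ℚ).

[]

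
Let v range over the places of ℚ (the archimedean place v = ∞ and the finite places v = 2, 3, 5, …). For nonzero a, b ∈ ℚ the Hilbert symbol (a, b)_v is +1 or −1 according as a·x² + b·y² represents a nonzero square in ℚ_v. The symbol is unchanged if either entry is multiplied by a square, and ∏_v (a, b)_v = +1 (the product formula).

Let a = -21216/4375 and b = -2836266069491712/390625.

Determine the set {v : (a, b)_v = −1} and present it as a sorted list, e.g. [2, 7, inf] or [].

[7, 11, 17, inf]

(a, b) ≡ (-9282, -4862) mod (ℚ^×)²; places V = {2, 3, 5, 7, 11, 13, 17, ∞}.
(a,b)_7: α=-1, u≡4; β=0, v≡6 (mod 7); (4|7)=+1, (6|7)=-1; sign (−1)^0·+1^0·-1^-1 = -1.
(a,b)_13: α=1, u≡12; β=3, v≡10 (mod 13); (12|13)=+1, (10|13)=+1; sign (−1)^0·+1^3·+1^1 = +1.
(a,b)_17: α=1, u≡13; β=3, v≡7 (mod 17); (13|17)=+1, (7|17)=-1; sign (−1)^0·+1^3·-1^1 = -1.
(a,b)_∞: sgn(-9282)=−, sgn(-4862)=−, so -1.
(a,b)_11: α=0, u≡10; β=1, v≡9 (mod 11); (10|11)=-1, (9|11)=+1; sign (−1)^0·-1^1·+1^0 = -1.
(a,b)_2: α=5, β=15; u≡7, v≡1 (mod 8); ε(u)ε(v)=1·0, αω(v)=5·0, βω(u)=15·0; sum ≡ 0  ⇒  +1.
(a,b)_3: α=1, u≡2; β=6, v≡1 (mod 3); (2|3)=-1, (1|3)=+1; sign (−1)^0·-1^6·+1^1 = +1.
(a,b)_5: α=-4, u≡2; β=-8, v≡3 (mod 5); (2|5)=-1, (3|5)=-1; sign (−1)^0·-1^-8·-1^-4 = +1.
(-9282, -4862 / ℚ) ramifies at {7, 11, 17, ∞}: a division algebra.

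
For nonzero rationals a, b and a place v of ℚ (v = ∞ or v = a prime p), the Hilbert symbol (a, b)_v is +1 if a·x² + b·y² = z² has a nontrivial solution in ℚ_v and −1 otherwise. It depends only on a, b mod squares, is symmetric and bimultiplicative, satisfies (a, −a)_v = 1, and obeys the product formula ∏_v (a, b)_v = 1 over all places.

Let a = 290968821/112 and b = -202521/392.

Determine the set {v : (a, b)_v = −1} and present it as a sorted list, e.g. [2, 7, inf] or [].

Mod squares: a ≡ 11067, b ≡ -1122. Check v ∈ {∞, 2, 3, 7, 11, 13, 17, 19, 31}.
v=7: a=7^-1·(≡5), b=7^-2·(≡3) mod 7; (5|7)=-1, (3|7)=-1; (−1)^{-1·-2·3}·(-1)^-2·(-1)^-1 = -1.
v=19: a=19^0·(≡5), b=19^2·(≡15) mod 19; (5|19)=+1, (15|19)=-1; (−1)^{0·2·9}·(+1)^2·(-1)^0 = +1.
v=13: a=13^2·(≡10), b=13^0·(≡3) mod 13; (10|13)=+1, (3|13)=+1; (−1)^{2·0·6}·(+1)^0·(+1)^2 = +1.
v=∞: 11067 > 0 and -1122 < 0  ⇒  (a,b)_∞ = +1.
v=2: v_2(a)=-4, v_2(b)=-3; units ≡ 3, 7 (mod 8); ε·ε+αω+βω = 1·1+-4·0+-3·1 ≡ 0  ⇒  (a,b)_2 = +1.
v=11: a=11^2·(≡1), b=11^1·(≡2) mod 11; (1|11)=+1, (2|11)=-1; (−1)^{2·1·5}·(+1)^1·(-1)^2 = +1.
v=31: a=31^1·(≡10), b=31^0·(≡28) mod 31; (10|31)=+1, (28|31)=+1; (−1)^{1·0·15}·(+1)^0·(+1)^1 = +1.
v=3: a=3^3·(≡2), b=3^1·(≡1) mod 3; (2|3)=-1, (1|3)=+1; (−1)^{3·1·1}·(-1)^1·(+1)^3 = +1.
v=17: a=17^1·(≡6), b=17^1·(≡4) mod 17; (6|17)=-1, (4|17)=+1; (−1)^{1·1·8}·(-1)^1·(+1)^1 = -1.
Ram(11067, -1122) = {7, 17}; no ℚ_7-point on the conic.

[7, 17]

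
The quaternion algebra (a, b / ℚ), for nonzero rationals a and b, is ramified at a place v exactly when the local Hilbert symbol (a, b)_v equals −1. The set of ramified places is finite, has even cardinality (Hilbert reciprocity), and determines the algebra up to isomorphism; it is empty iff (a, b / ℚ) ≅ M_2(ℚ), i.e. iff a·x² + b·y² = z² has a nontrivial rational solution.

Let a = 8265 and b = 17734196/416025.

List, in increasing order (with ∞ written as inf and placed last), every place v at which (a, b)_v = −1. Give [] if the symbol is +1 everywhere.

[3, 19]

Mod squares: a ≡ 8265, b ≡ 29. Check v ∈ {∞, 2, 3, 5, 17, 19, 23, 29, 43}.
v=19: a=19^1·(≡17), b=19^0·(≡14) mod 19; (17|19)=+1, (14|19)=-1; (−1)^{1·0·9}·(+1)^0·(-1)^1 = -1.
v=17: a=17^0·(≡3), b=17^2·(≡11) mod 17; (3|17)=-1, (11|17)=-1; (−1)^{0·2·8}·(-1)^2·(-1)^0 = +1.
v=29: a=29^1·(≡24), b=29^1·(≡16) mod 29; (24|29)=+1, (16|29)=+1; (−1)^{1·1·14}·(+1)^1·(+1)^1 = +1.
v=3: a=3^1·(≡1), b=3^-2·(≡2) mod 3; (1|3)=+1, (2|3)=-1; (−1)^{1·-2·1}·(+1)^-2·(-1)^1 = -1.
v=2: v_2(a)=0, v_2(b)=2; units ≡ 1, 5 (mod 8); ε·ε+αω+βω = 0·0+0·1+2·0 ≡ 0  ⇒  (a,b)_2 = +1.
v=∞: 8265 > 0 and 29 > 0  ⇒  (a,b)_∞ = +1.
v=43: a=43^0·(≡9), b=43^-2·(≡5) mod 43; (9|43)=+1, (5|43)=-1; (−1)^{0·-2·21}·(+1)^-2·(-1)^0 = +1.
v=23: a=23^0·(≡8), b=23^2·(≡13) mod 23; (8|23)=+1, (13|23)=+1; (−1)^{0·2·11}·(+1)^2·(+1)^0 = +1.
v=5: a=5^1·(≡3), b=5^-2·(≡1) mod 5; (3|5)=-1, (1|5)=+1; (−1)^{1·-2·2}·(-1)^-2·(+1)^1 = +1.
(8265, 29 / ℚ) ramifies at {3, 19}: a division algebra.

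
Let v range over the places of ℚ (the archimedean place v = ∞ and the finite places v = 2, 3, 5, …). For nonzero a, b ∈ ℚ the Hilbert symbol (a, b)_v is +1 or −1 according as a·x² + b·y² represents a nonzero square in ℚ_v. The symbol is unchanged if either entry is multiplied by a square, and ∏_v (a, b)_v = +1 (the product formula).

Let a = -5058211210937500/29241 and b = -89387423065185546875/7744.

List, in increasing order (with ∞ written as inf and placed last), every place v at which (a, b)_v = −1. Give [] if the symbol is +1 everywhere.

(a, b) ≡ (-7, -1955) mod (ℚ^×)²; places V = {2, 3, 5, 7, 11, 17, 19, 23, ∞}.
(a,b)_7: α=1, u≡6; β=2, v≡3 (mod 7); (6|7)=-1, (3|7)=-1; sign (−1)^0·-1^2·-1^1 = -1.
(a,b)_23: α=2, u≡4; β=3, v≡22 (mod 23); (4|23)=+1, (22|23)=-1; sign (−1)^0·+1^3·-1^2 = +1.
(a,b)_5: α=10, u≡2; β=15, v≡4 (mod 5); (2|5)=-1, (4|5)=+1; sign (−1)^0·-1^15·+1^10 = -1.
(a,b)_11: α=2, u≡5; β=-2, v≡1 (mod 11); (5|11)=+1, (1|11)=+1; sign (−1)^0·+1^-2·+1^2 = +1.
(a,b)_2: α=2, β=-6; u≡1, v≡5 (mod 8); ε(u)ε(v)=0·0, αω(v)=2·1, βω(u)=-6·0; sum ≡ 0  ⇒  +1.
(a,b)_17: α=2, u≡12; β=3, v≡13 (mod 17); (12|17)=-1, (13|17)=+1; sign (−1)^0·-1^3·+1^2 = -1.
(a,b)_∞: sgn(-7)=−, sgn(-1955)=−, so -1.
(a,b)_3: α=-4, u≡2; β=0, v≡1 (mod 3); (2|3)=-1, (1|3)=+1; sign (−1)^0·-1^0·+1^-4 = +1.
(a,b)_19: α=-2, u≡15; β=0, v≡12 (mod 19); (15|19)=-1, (12|19)=-1; sign (−1)^0·-1^0·-1^-2 = +1.
|Ram(-7, -1955)| = 4, even; anisotropic at {5, 7, 17, ∞}.

[5, 7, 17, inf]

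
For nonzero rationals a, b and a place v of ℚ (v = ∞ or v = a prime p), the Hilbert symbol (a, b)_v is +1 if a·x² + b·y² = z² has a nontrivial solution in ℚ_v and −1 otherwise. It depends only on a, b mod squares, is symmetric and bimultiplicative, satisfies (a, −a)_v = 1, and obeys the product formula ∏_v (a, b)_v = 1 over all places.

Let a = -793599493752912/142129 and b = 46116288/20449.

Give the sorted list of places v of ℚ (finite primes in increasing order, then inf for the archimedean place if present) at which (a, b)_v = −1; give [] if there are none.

Mod squares: a ≡ -74613, b ≡ 23. Check v ∈ {∞, 2, 3, 7, 11, 13, 17, 19, 23, 29, 59}.
v=∞: -74613 < 0 and 23 > 0  ⇒  (a,b)_∞ = +1.
v=7: a=7^1·(≡2), b=7^0·(≡4) mod 7; (2|7)=+1, (4|7)=+1; (−1)^{1·0·3}·(+1)^0·(+1)^1 = +1.
v=3: a=3^1·(≡2), b=3^2·(≡2) mod 3; (2|3)=-1, (2|3)=-1; (−1)^{1·2·1}·(-1)^2·(-1)^1 = -1.
v=29: a=29^-2·(≡1), b=29^0·(≡6) mod 29; (1|29)=+1, (6|29)=+1; (−1)^{-2·0·14}·(+1)^0·(+1)^-2 = +1.
v=19: a=19^3·(≡5), b=19^0·(≡4) mod 19; (5|19)=+1, (4|19)=+1; (−1)^{3·0·9}·(+1)^0·(+1)^3 = +1.
v=13: a=13^-2·(≡7), b=13^-2·(≡9) mod 13; (7|13)=-1, (9|13)=+1; (−1)^{-2·-2·6}·(-1)^-2·(+1)^-2 = +1.
v=59: a=59^2·(≡45), b=59^2·(≡38) mod 59; (45|59)=+1, (38|59)=-1; (−1)^{2·2·29}·(+1)^2·(-1)^2 = +1.
v=17: a=17^1·(≡12), b=17^0·(≡10) mod 17; (12|17)=-1, (10|17)=-1; (−1)^{1·0·8}·(-1)^0·(-1)^1 = -1.
v=2: v_2(a)=4, v_2(b)=6; units ≡ 3, 7 (mod 8); ε·ε+αω+βω = 1·1+4·0+6·1 ≡ 1  ⇒  (a,b)_2 = -1.
v=11: a=11^1·(≡1), b=11^-2·(≡5) mod 11; (1|11)=+1, (5|11)=+1; (−1)^{1·-2·5}·(+1)^-2·(+1)^1 = +1.
v=23: a=23^2·(≡21), b=23^1·(≡4) mod 23; (21|23)=-1, (4|23)=+1; (−1)^{2·1·11}·(-1)^1·(+1)^2 = -1.
(-74613, 23 / ℚ) ramifies at {2, 3, 17, 23}: a division algebra.

[2, 3, 17, 23]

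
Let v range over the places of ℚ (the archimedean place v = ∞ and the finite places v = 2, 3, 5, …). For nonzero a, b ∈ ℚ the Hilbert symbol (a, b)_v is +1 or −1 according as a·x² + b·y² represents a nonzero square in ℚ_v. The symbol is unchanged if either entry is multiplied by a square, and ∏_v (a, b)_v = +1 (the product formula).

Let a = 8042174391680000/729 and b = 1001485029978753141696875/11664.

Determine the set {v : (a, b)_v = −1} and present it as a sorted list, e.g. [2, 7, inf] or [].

[2, 5, 7, 11, 37, 47]

Mod squares: a ≡ 439967, b ≡ 35. Check v ∈ {∞, 2, 3, 5, 7, 11, 13, 23, 37, 47}.
v=37: a=37^1·(≡5), b=37^2·(≡8) mod 37; (5|37)=-1, (8|37)=-1; (−1)^{1·2·18}·(-1)^2·(-1)^1 = -1.
v=5: a=5^4·(≡2), b=5^5·(≡2) mod 5; (2|5)=-1, (2|5)=-1; (−1)^{4·5·2}·(-1)^5·(-1)^4 = -1.
v=∞: 439967 > 0 and 35 > 0  ⇒  (a,b)_∞ = +1.
v=11: a=11^1·(≡4), b=11^2·(≡10) mod 11; (4|11)=+1, (10|11)=-1; (−1)^{1·2·5}·(+1)^2·(-1)^1 = -1.
v=23: a=23^1·(≡13), b=23^2·(≡13) mod 23; (13|23)=+1, (13|23)=+1; (−1)^{1·2·11}·(+1)^2·(+1)^1 = +1.
v=47: a=47^1·(≡42), b=47^2·(≡20) mod 47; (42|47)=+1, (20|47)=-1; (−1)^{1·2·23}·(+1)^2·(-1)^1 = -1.
v=7: a=7^0·(≡5), b=7^3·(≡3) mod 7; (5|7)=-1, (3|7)=-1; (−1)^{0·3·3}·(-1)^3·(-1)^0 = -1.
v=3: a=3^-6·(≡2), b=3^-6·(≡2) mod 3; (2|3)=-1, (2|3)=-1; (−1)^{-6·-6·1}·(-1)^-6·(-1)^-6 = +1.
v=13: a=13^4·(≡2), b=13^6·(≡9) mod 13; (2|13)=-1, (9|13)=+1; (−1)^{4·6·6}·(-1)^6·(+1)^4 = +1.
v=2: v_2(a)=10, v_2(b)=-4; units ≡ 7, 3 (mod 8); ε·ε+αω+βω = 1·1+10·1+-4·0 ≡ 1  ⇒  (a,b)_2 = -1.
(439967, 35 / ℚ) ramifies at {2, 5, 7, 11, 37, 47}: a division algebra.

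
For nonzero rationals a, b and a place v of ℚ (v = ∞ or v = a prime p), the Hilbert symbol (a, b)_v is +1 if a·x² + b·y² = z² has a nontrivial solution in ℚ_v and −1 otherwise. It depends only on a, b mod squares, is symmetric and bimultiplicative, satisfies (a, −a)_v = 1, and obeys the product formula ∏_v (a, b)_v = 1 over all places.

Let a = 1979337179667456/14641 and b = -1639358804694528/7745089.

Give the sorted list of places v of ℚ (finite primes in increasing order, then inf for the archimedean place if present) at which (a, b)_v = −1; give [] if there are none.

Mod squares: a ≡ 119, b ≡ -102. Check v ∈ {∞, 2, 3, 7, 11, 17, 23}.
v=∞: 119 > 0 and -102 < 0  ⇒  (a,b)_∞ = +1.
v=3: a=3^4·(≡2), b=3^3·(≡2) mod 3; (2|3)=-1, (2|3)=-1; (−1)^{4·3·1}·(-1)^3·(-1)^4 = -1.
v=7: a=7^5·(≡3), b=7^0·(≡3) mod 7; (3|7)=-1, (3|7)=-1; (−1)^{5·0·3}·(-1)^0·(-1)^5 = -1.
v=11: a=11^-4·(≡4), b=11^-4·(≡6) mod 11; (4|11)=+1, (6|11)=-1; (−1)^{-4·-4·5}·(+1)^-4·(-1)^-4 = +1.
v=23: a=23^0·(≡2), b=23^-2·(≡3) mod 23; (2|23)=+1, (3|23)=+1; (−1)^{0·-2·11}·(+1)^-2·(+1)^0 = +1.
v=2: v_2(a)=10, v_2(b)=9; units ≡ 7, 5 (mod 8); ε·ε+αω+βω = 1·0+10·1+9·0 ≡ 0  ⇒  (a,b)_2 = +1.
v=17: a=17^5·(≡7), b=17^9·(≡6) mod 17; (7|17)=-1, (6|17)=-1; (−1)^{5·9·8}·(-1)^9·(-1)^5 = +1.
|Ram(119, -102)| = 2, even; anisotropic at {3, 7}.

[3, 7]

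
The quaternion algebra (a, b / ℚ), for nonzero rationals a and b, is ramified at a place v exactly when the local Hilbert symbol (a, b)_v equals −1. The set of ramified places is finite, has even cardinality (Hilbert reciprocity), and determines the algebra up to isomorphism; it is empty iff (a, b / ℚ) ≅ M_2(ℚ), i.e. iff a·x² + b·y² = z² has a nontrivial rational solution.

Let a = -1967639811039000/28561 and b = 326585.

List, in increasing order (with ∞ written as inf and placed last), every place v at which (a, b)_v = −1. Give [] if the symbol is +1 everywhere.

[31, 43]

(a, b) ≡ (-310, 6665) mod (ℚ^×)²; places V = {2, 3, 5, 7, 13, 31, 43, ∞}.
(a,b)_7: α=2, u≡6; β=2, v≡1 (mod 7); (6|7)=-1, (1|7)=+1; sign (−1)^0·-1^2·+1^2 = +1.
(a,b)_3: α=6, u≡2; β=0, v≡2 (mod 3); (2|3)=-1, (2|3)=-1; sign (−1)^0·-1^0·-1^6 = +1.
(a,b)_31: α=3, u≡11; β=1, v≡26 (mod 31); (11|31)=-1, (26|31)=-1; sign (−1)^1·-1^1·-1^3 = -1.
(a,b)_43: α=2, u≡26; β=1, v≡27 (mod 43); (26|43)=-1, (27|43)=-1; sign (−1)^0·-1^1·-1^2 = -1.
(a,b)_2: α=3, β=0; u≡5, v≡1 (mod 8); ε(u)ε(v)=0·0, αω(v)=3·0, βω(u)=0·1; sum ≡ 0  ⇒  +1.
(a,b)_13: α=-4, u≡6; β=0, v≡12 (mod 13); (6|13)=-1, (12|13)=+1; sign (−1)^0·-1^0·+1^-4 = +1.
(a,b)_5: α=3, u≡3; β=1, v≡2 (mod 5); (3|5)=-1, (2|5)=-1; sign (−1)^0·-1^1·-1^3 = +1.
(a,b)_∞: sgn(-310)=−, sgn(6665)=+, so +1.
Ram(-310, 6665) = {31, 43}; no ℚ_31-point on the conic.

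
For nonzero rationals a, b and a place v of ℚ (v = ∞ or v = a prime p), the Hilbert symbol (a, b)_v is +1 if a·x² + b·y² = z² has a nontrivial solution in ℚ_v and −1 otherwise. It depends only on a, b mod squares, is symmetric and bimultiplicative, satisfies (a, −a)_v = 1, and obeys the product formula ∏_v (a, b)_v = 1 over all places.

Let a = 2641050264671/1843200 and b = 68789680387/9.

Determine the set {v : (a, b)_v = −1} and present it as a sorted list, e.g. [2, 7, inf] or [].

[23, 37]

(a, b) ≡ (512302, 43) mod (ℚ^×)²; places V = {2, 3, 5, 7, 13, 19, 23, 37, 43, 47, ∞}.
(a,b)_23: α=1, u≡20; β=2, v≡19 (mod 23); (20|23)=-1, (19|23)=-1; sign (−1)^0·-1^2·-1^1 = -1.
(a,b)_∞: sgn(512302)=+, sgn(43)=+, so +1.
(a,b)_47: α=0, u≡37; β=2, v≡15 (mod 47); (37|47)=+1, (15|47)=-1; sign (−1)^0·+1^2·-1^0 = +1.
(a,b)_7: α=1, u≡1; β=0, v≡4 (mod 7); (1|7)=+1, (4|7)=+1; sign (−1)^0·+1^0·+1^1 = +1.
(a,b)_37: α=1, u≡32; β=2, v≡18 (mod 37); (32|37)=-1, (18|37)=-1; sign (−1)^0·-1^2·-1^1 = -1.
(a,b)_2: α=-13, β=0; u≡7, v≡3 (mod 8); ε(u)ε(v)=1·1, αω(v)=-13·1, βω(u)=0·0; sum ≡ 0  ⇒  +1.
(a,b)_13: α=4, u≡2; β=0, v≡10 (mod 13); (2|13)=-1, (10|13)=+1; sign (−1)^0·-1^0·+1^4 = +1.
(a,b)_19: α=2, u≡1; β=0, v≡17 (mod 19); (1|19)=+1, (17|19)=+1; sign (−1)^0·+1^0·+1^2 = +1.
(a,b)_43: α=1, u≡33; β=1, v≡15 (mod 43); (33|43)=-1, (15|43)=+1; sign (−1)^1·-1^1·+1^1 = +1.
(a,b)_5: α=-2, u≡2; β=0, v≡3 (mod 5); (2|5)=-1, (3|5)=-1; sign (−1)^0·-1^0·-1^-2 = +1.
(a,b)_3: α=-2, u≡1; β=-2, v≡1 (mod 3); (1|3)=+1, (1|3)=+1; sign (−1)^0·+1^-2·+1^-2 = +1.
(512302, 43 / ℚ) ramifies at {23, 37}: a division algebra.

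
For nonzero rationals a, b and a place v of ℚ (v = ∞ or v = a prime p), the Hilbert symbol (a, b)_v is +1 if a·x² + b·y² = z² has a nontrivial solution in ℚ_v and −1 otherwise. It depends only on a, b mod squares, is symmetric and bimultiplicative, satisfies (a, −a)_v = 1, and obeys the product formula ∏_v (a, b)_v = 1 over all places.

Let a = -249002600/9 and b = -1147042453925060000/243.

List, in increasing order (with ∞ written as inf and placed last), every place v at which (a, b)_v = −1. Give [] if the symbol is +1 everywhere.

[2, inf]

Mod squares: a ≡ -2490026, b ≡ -222. Check v ∈ {∞, 2, 3, 5, 7, 11, 19, 23, 37}.
v=37: a=37^1·(≡35), b=37^3·(≡24) mod 37; (35|37)=-1, (24|37)=-1; (−1)^{1·3·18}·(-1)^3·(-1)^1 = +1.
v=19: a=19^1·(≡15), b=19^2·(≡9) mod 19; (15|19)=-1, (9|19)=+1; (−1)^{1·2·9}·(-1)^2·(+1)^1 = +1.
v=23: a=23^1·(≡17), b=23^2·(≡8) mod 23; (17|23)=-1, (8|23)=+1; (−1)^{1·2·11}·(-1)^2·(+1)^1 = +1.
v=11: a=11^1·(≡4), b=11^2·(≡4) mod 11; (4|11)=+1, (4|11)=+1; (−1)^{1·2·5}·(+1)^2·(+1)^1 = +1.
v=5: a=5^2·(≡4), b=5^4·(≡3) mod 5; (4|5)=+1, (3|5)=-1; (−1)^{2·4·2}·(+1)^4·(-1)^2 = +1.
v=2: v_2(a)=3, v_2(b)=5; units ≡ 3, 1 (mod 8); ε·ε+αω+βω = 1·0+3·0+5·1 ≡ 1  ⇒  (a,b)_2 = -1.
v=∞: -2490026 < 0 and -222 < 0  ⇒  (a,b)_∞ = -1.
v=3: a=3^-2·(≡1), b=3^-5·(≡1) mod 3; (1|3)=+1, (1|3)=+1; (−1)^{-2·-5·1}·(+1)^-5·(+1)^-2 = +1.
v=7: a=7^1·(≡1), b=7^2·(≡2) mod 7; (1|7)=+1, (2|7)=+1; (−1)^{1·2·3}·(+1)^2·(+1)^1 = +1.
|Ram(-2490026, -222)| = 2, even; anisotropic at {2, ∞}.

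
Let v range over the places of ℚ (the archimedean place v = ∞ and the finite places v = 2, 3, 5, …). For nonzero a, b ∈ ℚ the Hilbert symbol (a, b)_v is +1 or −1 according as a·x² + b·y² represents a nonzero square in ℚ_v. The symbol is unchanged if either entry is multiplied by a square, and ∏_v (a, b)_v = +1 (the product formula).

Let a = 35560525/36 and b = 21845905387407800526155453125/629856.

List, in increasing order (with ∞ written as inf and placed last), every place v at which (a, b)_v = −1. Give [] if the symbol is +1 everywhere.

Mod squares: a ≡ 29029, b ≡ 174174. Check v ∈ {∞, 2, 3, 5, 7, 11, 13, 17, 29, 41}.
v=2: v_2(a)=-2, v_2(b)=-5; units ≡ 5, 7 (mod 8); ε·ε+αω+βω = 0·1+-2·0+-5·1 ≡ 1  ⇒  (a,b)_2 = -1.
v=7: a=7^3·(≡5), b=7^9·(≡4) mod 7; (5|7)=-1, (4|7)=+1; (−1)^{3·9·3}·(-1)^9·(+1)^3 = +1.
v=∞: 29029 > 0 and 174174 > 0  ⇒  (a,b)_∞ = +1.
v=29: a=29^1·(≡15), b=29^3·(≡18) mod 29; (15|29)=-1, (18|29)=-1; (−1)^{1·3·14}·(-1)^3·(-1)^1 = +1.
v=13: a=13^1·(≡3), b=13^3·(≡11) mod 13; (3|13)=+1, (11|13)=-1; (−1)^{1·3·6}·(+1)^3·(-1)^1 = -1.
v=5: a=5^2·(≡1), b=5^6·(≡4) mod 5; (1|5)=+1, (4|5)=+1; (−1)^{2·6·2}·(+1)^6·(+1)^2 = +1.
v=41: a=41^0·(≡1), b=41^2·(≡29) mod 41; (1|41)=+1, (29|41)=-1; (−1)^{0·2·20}·(+1)^2·(-1)^0 = +1.
v=3: a=3^-2·(≡1), b=3^-9·(≡2) mod 3; (1|3)=+1, (2|3)=-1; (−1)^{-2·-9·1}·(+1)^-9·(-1)^-2 = +1.
v=17: a=17^0·(≡5), b=17^2·(≡1) mod 17; (5|17)=-1, (1|17)=+1; (−1)^{0·2·8}·(-1)^2·(+1)^0 = +1.
v=11: a=11^1·(≡6), b=11^3·(≡3) mod 11; (6|11)=-1, (3|11)=+1; (−1)^{1·3·5}·(-1)^3·(+1)^1 = +1.
(29029, 174174 / ℚ) ramifies at {2, 13}: a division algebra.

[2, 13]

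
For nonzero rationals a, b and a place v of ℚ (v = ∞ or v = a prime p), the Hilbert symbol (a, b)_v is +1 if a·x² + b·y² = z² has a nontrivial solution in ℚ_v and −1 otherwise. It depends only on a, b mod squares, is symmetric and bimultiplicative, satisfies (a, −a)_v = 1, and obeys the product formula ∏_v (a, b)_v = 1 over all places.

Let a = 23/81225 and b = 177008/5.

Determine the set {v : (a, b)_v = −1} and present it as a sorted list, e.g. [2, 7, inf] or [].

(a, b) ≡ (23, 55315) mod (ℚ^×)²; places V = {2, 3, 5, 13, 19, 23, 37, ∞}.
(a,b)_37: α=0, u≡6; β=1, v≡17 (mod 37); (6|37)=-1, (17|37)=-1; sign (−1)^0·-1^1·-1^0 = -1.
(a,b)_2: α=0, β=4; u≡7, v≡3 (mod 8); ε(u)ε(v)=1·1, αω(v)=0·1, βω(u)=4·0; sum ≡ 1  ⇒  -1.
(a,b)_5: α=-2, u≡2; β=-1, v≡3 (mod 5); (2|5)=-1, (3|5)=-1; sign (−1)^0·-1^-1·-1^-2 = -1.
(a,b)_3: α=-2, u≡2; β=0, v≡1 (mod 3); (2|3)=-1, (1|3)=+1; sign (−1)^0·-1^0·+1^-2 = +1.
(a,b)_19: α=-2, u≡5; β=0, v≡16 (mod 19); (5|19)=+1, (16|19)=+1; sign (−1)^0·+1^0·+1^-2 = +1.
(a,b)_13: α=0, u≡10; β=1, v≡1 (mod 13); (10|13)=+1, (1|13)=+1; sign (−1)^0·+1^1·+1^0 = +1.
(a,b)_23: α=1, u≡2; β=1, v≡12 (mod 23); (2|23)=+1, (12|23)=+1; sign (−1)^1·+1^1·+1^1 = -1.
(a,b)_∞: sgn(23)=+, sgn(55315)=+, so +1.
(23, 55315 / ℚ) ramifies at {2, 5, 23, 37}: a division algebra.

[2, 5, 23, 37]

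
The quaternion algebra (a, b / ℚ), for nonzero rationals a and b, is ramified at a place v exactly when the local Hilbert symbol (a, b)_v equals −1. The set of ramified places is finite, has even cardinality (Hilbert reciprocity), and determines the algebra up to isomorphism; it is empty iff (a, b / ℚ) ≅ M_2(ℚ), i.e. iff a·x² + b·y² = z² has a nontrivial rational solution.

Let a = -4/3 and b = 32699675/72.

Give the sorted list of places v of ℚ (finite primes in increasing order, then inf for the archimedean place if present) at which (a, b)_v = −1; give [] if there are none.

[2, 23, 29, 53]

(a, b) ≡ (-3, 2615974) mod (ℚ^×)²; places V = {2, 3, 5, 23, 29, 37, 53, ∞}.
(a,b)_5: α=0, u≡2; β=2, v≡1 (mod 5); (2|5)=-1, (1|5)=+1; sign (−1)^0·-1^2·+1^0 = +1.
(a,b)_2: α=2, β=-3; u≡5, v≡3 (mod 8); ε(u)ε(v)=0·1, αω(v)=2·1, βω(u)=-3·1; sum ≡ 1  ⇒  -1.
(a,b)_53: α=0, u≡34; β=1, v≡28 (mod 53); (34|53)=-1, (28|53)=+1; sign (−1)^0·-1^1·+1^0 = -1.
(a,b)_3: α=-1, u≡2; β=-2, v≡1 (mod 3); (2|3)=-1, (1|3)=+1; sign (−1)^0·-1^-2·+1^-1 = +1.
(a,b)_29: α=0, u≡18; β=1, v≡6 (mod 29); (18|29)=-1, (6|29)=+1; sign (−1)^0·-1^1·+1^0 = -1.
(a,b)_23: α=0, u≡14; β=1, v≡1 (mod 23); (14|23)=-1, (1|23)=+1; sign (−1)^0·-1^1·+1^0 = -1.
(a,b)_37: α=0, u≡11; β=1, v≡22 (mod 37); (11|37)=+1, (22|37)=-1; sign (−1)^0·+1^1·-1^0 = +1.
(a,b)_∞: sgn(-3)=−, sgn(2615974)=+, so +1.
|Ram(-3, 2615974)| = 4, even; anisotropic at {2, 23, 29, 53}.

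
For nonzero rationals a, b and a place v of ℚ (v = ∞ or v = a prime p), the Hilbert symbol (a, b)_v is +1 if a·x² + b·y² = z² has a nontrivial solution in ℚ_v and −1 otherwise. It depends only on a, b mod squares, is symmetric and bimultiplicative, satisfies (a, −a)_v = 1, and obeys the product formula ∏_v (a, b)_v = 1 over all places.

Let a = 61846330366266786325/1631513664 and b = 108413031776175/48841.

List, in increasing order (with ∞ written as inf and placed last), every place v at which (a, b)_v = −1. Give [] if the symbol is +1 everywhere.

[23, 31]

(a, b) ≡ (20677, 23) mod (ℚ^×)²; places V = {2, 3, 5, 7, 11, 13, 17, 23, 29, 31, ∞}.
(a,b)_5: α=2, u≡2; β=2, v≡2 (mod 5); (2|5)=-1, (2|5)=-1; sign (−1)^0·-1^2·-1^2 = +1.
(a,b)_31: α=3, u≡28; β=2, v≡13 (mod 31); (28|31)=+1, (13|31)=-1; sign (−1)^0·+1^2·-1^3 = -1.
(a,b)_11: α=-2, u≡10; β=0, v≡5 (mod 11); (10|11)=-1, (5|11)=+1; sign (−1)^0·-1^0·+1^-2 = +1.
(a,b)_29: α=3, u≡8; β=2, v≡6 (mod 29); (8|29)=-1, (6|29)=+1; sign (−1)^0·-1^2·+1^3 = +1.
(a,b)_23: α=7, u≡1; β=3, v≡18 (mod 23); (1|23)=+1, (18|23)=+1; sign (−1)^1·+1^3·+1^7 = -1.
(a,b)_2: α=-6, β=0; u≡5, v≡7 (mod 8); ε(u)ε(v)=0·1, αω(v)=-6·0, βω(u)=0·1; sum ≡ 0  ⇒  +1.
(a,b)_7: α=0, u≡5; β=2, v≡1 (mod 7); (5|7)=-1, (1|7)=+1; sign (−1)^0·-1^2·+1^0 = +1.
(a,b)_17: α=-2, u≡12; β=-2, v≡10 (mod 17); (12|17)=-1, (10|17)=-1; sign (−1)^0·-1^-2·-1^-2 = +1.
(a,b)_∞: sgn(20677)=+, sgn(23)=+, so +1.
(a,b)_13: α=0, u≡11; β=-2, v≡3 (mod 13); (11|13)=-1, (3|13)=+1; sign (−1)^0·-1^-2·+1^0 = +1.
(a,b)_3: α=-6, u≡1; β=2, v≡2 (mod 3); (1|3)=+1, (2|3)=-1; sign (−1)^0·+1^2·-1^-6 = +1.
|Ram(20677, 23)| = 2, even; anisotropic at {23, 31}.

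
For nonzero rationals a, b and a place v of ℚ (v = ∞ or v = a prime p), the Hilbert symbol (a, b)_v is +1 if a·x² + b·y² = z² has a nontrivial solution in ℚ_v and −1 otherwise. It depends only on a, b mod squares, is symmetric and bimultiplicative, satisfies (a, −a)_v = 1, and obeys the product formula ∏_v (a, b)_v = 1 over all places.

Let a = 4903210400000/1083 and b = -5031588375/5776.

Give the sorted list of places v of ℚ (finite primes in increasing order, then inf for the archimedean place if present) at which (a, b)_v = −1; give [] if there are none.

Mod squares: a ≡ 555, b ≡ -15. Check v ∈ {∞, 2, 3, 5, 11, 19, 37}.
v=∞: 555 > 0 and -15 < 0  ⇒  (a,b)_∞ = +1.
v=5: a=5^5·(≡1), b=5^3·(≡3) mod 5; (1|5)=+1, (3|5)=-1; (−1)^{5·3·2}·(+1)^3·(-1)^5 = -1.
v=11: a=11^2·(≡1), b=11^2·(≡2) mod 11; (1|11)=+1, (2|11)=-1; (−1)^{2·2·5}·(+1)^2·(-1)^2 = +1.
v=19: a=19^-2·(≡1), b=19^-2·(≡5) mod 19; (1|19)=+1, (5|19)=+1; (−1)^{-2·-2·9}·(+1)^-2·(+1)^-2 = +1.
v=3: a=3^-1·(≡2), b=3^5·(≡1) mod 3; (2|3)=-1, (1|3)=+1; (−1)^{-1·5·1}·(-1)^5·(+1)^-1 = +1.
v=37: a=37^3·(≡23), b=37^2·(≡5) mod 37; (23|37)=-1, (5|37)=-1; (−1)^{3·2·18}·(-1)^2·(-1)^3 = -1.
v=2: v_2(a)=8, v_2(b)=-4; units ≡ 3, 1 (mod 8); ε·ε+αω+βω = 1·0+8·0+-4·1 ≡ 0  ⇒  (a,b)_2 = +1.
Ram(555, -15) = {5, 37}; no ℚ_5-point on the conic.

[5, 37]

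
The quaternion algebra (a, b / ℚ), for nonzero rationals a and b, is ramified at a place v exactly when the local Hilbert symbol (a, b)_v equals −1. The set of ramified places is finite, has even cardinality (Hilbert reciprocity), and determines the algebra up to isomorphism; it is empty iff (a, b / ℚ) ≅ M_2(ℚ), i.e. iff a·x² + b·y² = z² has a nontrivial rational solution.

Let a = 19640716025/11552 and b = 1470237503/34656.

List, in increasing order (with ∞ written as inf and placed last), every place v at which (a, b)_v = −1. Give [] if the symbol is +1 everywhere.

(a, b) ≡ (322, 282) mod (ℚ^×)²; places V = {2, 3, 5, 7, 17, 19, 23, 47, ∞}.
(a,b)_19: α=-2, u≡3; β=-2, v≡4 (mod 19); (3|19)=-1, (4|19)=+1; sign (−1)^0·-1^-2·+1^-2 = +1.
(a,b)_∞: sgn(322)=+, sgn(282)=+, so +1.
(a,b)_2: α=-5, β=-5; u≡1, v≡5 (mod 8); ε(u)ε(v)=0·0, αω(v)=-5·1, βω(u)=-5·0; sum ≡ 1  ⇒  -1.
(a,b)_3: α=0, u≡1; β=-1, v≡1 (mod 3); (1|3)=+1, (1|3)=+1; sign (−1)^0·+1^-1·+1^0 = +1.
(a,b)_7: α=1, u≡1; β=2, v≡2 (mod 7); (1|7)=+1, (2|7)=+1; sign (−1)^0·+1^2·+1^1 = +1.
(a,b)_5: α=2, u≡3; β=0, v≡3 (mod 5); (3|5)=-1, (3|5)=-1; sign (−1)^0·-1^0·-1^2 = +1.
(a,b)_17: α=0, u≡9; β=2, v≡6 (mod 17); (9|17)=+1, (6|17)=-1; sign (−1)^0·+1^2·-1^0 = +1.
(a,b)_23: α=1, u≡10; β=0, v≡6 (mod 23); (10|23)=-1, (6|23)=+1; sign (−1)^0·-1^0·+1^1 = +1.
(a,b)_47: α=4, u≡44; β=3, v≡34 (mod 47); (44|47)=-1, (34|47)=+1; sign (−1)^0·-1^3·+1^4 = -1.
Ram(322, 282) = {2, 47}; no ℚ_2-point on the conic.

[2, 47]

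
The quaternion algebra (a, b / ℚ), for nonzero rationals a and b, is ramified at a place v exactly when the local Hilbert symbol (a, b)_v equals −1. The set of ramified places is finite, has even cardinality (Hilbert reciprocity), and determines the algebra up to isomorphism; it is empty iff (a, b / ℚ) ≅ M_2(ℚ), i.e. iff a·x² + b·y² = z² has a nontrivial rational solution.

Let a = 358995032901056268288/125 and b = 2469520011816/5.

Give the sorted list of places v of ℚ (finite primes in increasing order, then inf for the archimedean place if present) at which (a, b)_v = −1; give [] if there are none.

(a, b) ≡ (2090, 27170) mod (ℚ^×)²; places V = {2, 3, 5, 11, 13, 17, 19, ∞}.
(a,b)_∞: sgn(2090)=+, sgn(27170)=+, so +1.
(a,b)_2: α=11, β=3; u≡5, v≡1 (mod 8); ε(u)ε(v)=0·0, αω(v)=11·0, βω(u)=3·1; sum ≡ 1  ⇒  -1.
(a,b)_5: α=-3, u≡3; β=-1, v≡1 (mod 5); (3|5)=-1, (1|5)=+1; sign (−1)^0·-1^-1·+1^-3 = -1.
(a,b)_3: α=2, u≡2; β=2, v≡2 (mod 3); (2|3)=-1, (2|3)=-1; sign (−1)^0·-1^2·-1^2 = +1.
(a,b)_17: α=2, u≡2; β=2, v≡8 (mod 17); (2|17)=+1, (8|17)=+1; sign (−1)^0·+1^2·+1^2 = +1.
(a,b)_11: α=5, u≡1; β=3, v≡8 (mod 11); (1|11)=+1, (8|11)=-1; sign (−1)^1·+1^3·-1^5 = +1.
(a,b)_13: α=2, u≡9; β=1, v≡12 (mod 13); (9|13)=+1, (12|13)=+1; sign (−1)^0·+1^1·+1^2 = +1.
(a,b)_19: α=5, u≡14; β=3, v≡4 (mod 19); (14|19)=-1, (4|19)=+1; sign (−1)^1·-1^3·+1^5 = +1.
Ram(2090, 27170) = {2, 5}; no ℚ_2-point on the conic.

[2, 5]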